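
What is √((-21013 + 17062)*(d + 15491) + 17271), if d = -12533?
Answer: 3*I*√1296643 ≈ 3416.1*I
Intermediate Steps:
√((-21013 + 17062)*(d + 15491) + 17271) = √((-21013 + 17062)*(-12533 + 15491) + 17271) = √(-3951*2958 + 17271) = √(-11687058 + 17271) = √(-11669787) = 3*I*√1296643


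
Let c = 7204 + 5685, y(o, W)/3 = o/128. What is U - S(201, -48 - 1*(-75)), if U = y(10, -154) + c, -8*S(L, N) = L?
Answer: 826519/64 ≈ 12914.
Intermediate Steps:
y(o, W) = 3*o/128 (y(o, W) = 3*(o/128) = 3*o/128)
c = 12889
S(L, N) = -L/8
U = 824911/64 (U = (3/128)*10 + 12889 = 15/64 + 12889 = 824911/64 ≈ 12889.)
U - S(201, -48 - 1*(-75)) = 824911/64 - (-1)*201/8 = 824911/64 - 1*(-201/8) = 824911/64 + 201/8 = 826519/64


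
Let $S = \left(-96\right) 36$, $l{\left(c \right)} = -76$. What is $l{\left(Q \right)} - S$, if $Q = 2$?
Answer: $3380$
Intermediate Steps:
$S = -3456$
$l{\left(Q \right)} - S = -76 - -3456 = -76 + 3456 = 3380$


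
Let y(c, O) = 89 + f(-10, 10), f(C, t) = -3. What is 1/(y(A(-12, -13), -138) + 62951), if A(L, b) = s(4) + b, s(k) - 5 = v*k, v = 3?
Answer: 1/63037 ≈ 1.5864e-5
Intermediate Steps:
s(k) = 5 + 3*k
A(L, b) = 17 + b (A(L, b) = (5 + 3*4) + b = (5 + 12) + b = 17 + b)
y(c, O) = 86 (y(c, O) = 89 - 3 = 86)
1/(y(A(-12, -13), -138) + 62951) = 1/(86 + 62951) = 1/63037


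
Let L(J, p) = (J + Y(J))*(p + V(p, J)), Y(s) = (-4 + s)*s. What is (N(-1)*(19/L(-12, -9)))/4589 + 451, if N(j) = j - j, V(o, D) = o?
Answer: 451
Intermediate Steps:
Y(s) = s*(-4 + s)
L(J, p) = 2*p*(J + J*(-4 + J)) (L(J, p) = (J + J*(-4 + J))*(p + p) = (J + J*(-4 + J))*(2*p) = 2*p*(J + J*(-4 + J)))
N(j) = 0
(N(-1)*(19/L(-12, -9)))/4589 + 451 = (0*(19/((2*(-12)*(-9)*(-3 - 12)))))/4589 + 451 = (0*(19/((2*(-12)*(-9)*(-15)))))*(1/4589) + 451 = (0*(19/(-3240)))*(1/4589) + 451 = (0*(19*(-1/3240)))*(1/4589) + 451 = (0*(-19/3240))*(1/4589) + 451 = 0*(1/4589) + 451 = 0 + 451 = 451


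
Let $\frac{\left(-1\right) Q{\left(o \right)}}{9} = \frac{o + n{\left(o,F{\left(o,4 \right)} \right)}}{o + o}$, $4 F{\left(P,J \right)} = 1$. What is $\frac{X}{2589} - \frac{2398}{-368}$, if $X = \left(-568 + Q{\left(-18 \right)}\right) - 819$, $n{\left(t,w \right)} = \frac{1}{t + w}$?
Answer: $\frac{67406747}{11274232} \approx 5.9788$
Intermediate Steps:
$F{\left(P,J \right)} = \frac{1}{4}$ ($F{\left(P,J \right)} = \frac{1}{4} \cdot 1 = \frac{1}{4}$)
$Q{\left(o \right)} = - \frac{9 \left(o + \frac{1}{\frac{1}{4} + o}\right)}{2 o}$ ($Q{\left(o \right)} = - 9 \frac{o + \frac{1}{o + \frac{1}{4}}}{o + o} = - 9 \frac{o + \frac{1}{\frac{1}{4} + o}}{2 o} = - \frac{9 \left(o + \frac{1}{\frac{1}{4} + o}\right)}{2 o}$)
$X = - \frac{197595}{142}$ ($X = \left(-568 + \frac{9 \left(-4 - - 18 \left(1 + 4 \left(-18\right)\right)\right)}{2 \left(-18\right) \left(1 + 4 \left(-18\right)\right)}\right) - 819 = \left(-568 + \frac{9}{2} \left(- \frac{1}{18}\right) \frac{1}{1 - 72} \left(-4 - - 18 \left(1 - 72\right)\right)\right) - 819 = \left(-568 + \frac{9}{2} \left(- \frac{1}{18}\right) \frac{1}{-71} \left(-4 - \left(-18\right) \left(-71\right)\right)\right) - 819 = \left(-568 + \frac{9}{2} \left(- \frac{1}{18}\right) \left(- \frac{1}{71}\right) \left(-4 - 1278\right)\right) - 819 = \left(-568 + \frac{9}{2} \left(- \frac{1}{18}\right) \left(- \frac{1}{71}\right) \left(-1282\right)\right) - 819 = \left(-568 - \frac{641}{142}\right) - 819 = - \frac{81297}{142} - 819 = - \frac{197595}{142} \approx -1391.5$)
$\frac{X}{2589} - \frac{2398}{-368} = - \frac{197595}{142 \cdot 2589} - \frac{2398}{-368} = \left(- \frac{197595}{142}\right) \frac{1}{2589} - - \frac{1199}{184} = - \frac{65865}{122546} + \frac{1199}{184} = \frac{67406747}{11274232}$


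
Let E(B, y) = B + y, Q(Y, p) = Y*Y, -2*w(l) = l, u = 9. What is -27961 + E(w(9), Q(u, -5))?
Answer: -55769/2 ≈ -27885.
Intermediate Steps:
w(l) = -l/2
Q(Y, p) = Y²
-27961 + E(w(9), Q(u, -5)) = -27961 + (-½*9 + 9²) = -27961 + (-9/2 + 81) = -27961 + 153/2 = -55769/2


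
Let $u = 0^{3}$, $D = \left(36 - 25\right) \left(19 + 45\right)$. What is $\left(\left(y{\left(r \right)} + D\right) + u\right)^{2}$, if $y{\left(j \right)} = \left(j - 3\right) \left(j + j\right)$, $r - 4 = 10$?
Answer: $1024144$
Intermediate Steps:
$r = 14$ ($r = 4 + 10 = 14$)
$y{\left(j \right)} = 2 j \left(-3 + j\right)$ ($y{\left(j \right)} = \left(-3 + j\right) 2 j = 2 j \left(-3 + j\right)$)
$D = 704$ ($D = 11 \cdot 64 = 704$)
$u = 0$
$\left(\left(y{\left(r \right)} + D\right) + u\right)^{2} = \left(\left(2 \cdot 14 \left(-3 + 14\right) + 704\right) + 0\right)^{2} = \left(\left(2 \cdot 14 \cdot 11 + 704\right) + 0\right)^{2} = \left(\left(308 + 704\right) + 0\right)^{2} = \left(1012 + 0\right)^{2} = 1012^{2} = 1024144$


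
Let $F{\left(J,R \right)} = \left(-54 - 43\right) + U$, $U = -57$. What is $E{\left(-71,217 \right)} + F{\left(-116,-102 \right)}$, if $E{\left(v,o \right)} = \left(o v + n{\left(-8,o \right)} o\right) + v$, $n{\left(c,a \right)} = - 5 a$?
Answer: $-251077$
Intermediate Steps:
$F{\left(J,R \right)} = -154$ ($F{\left(J,R \right)} = \left(-54 - 43\right) - 57 = -97 - 57 = -154$)
$E{\left(v,o \right)} = v - 5 o^{2} + o v$ ($E{\left(v,o \right)} = \left(o v + - 5 o o\right) + v = \left(o v - 5 o^{2}\right) + v = \left(- 5 o^{2} + o v\right) + v = v - 5 o^{2} + o v$)
$E{\left(-71,217 \right)} + F{\left(-116,-102 \right)} = \left(-71 - 5 \cdot 217^{2} + 217 \left(-71\right)\right) - 154 = \left(-71 - 235445 - 15407\right) - 154 = -250923 - 154 = -251077$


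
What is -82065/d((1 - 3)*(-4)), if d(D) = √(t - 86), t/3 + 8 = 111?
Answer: -82065*√223/223 ≈ -5495.5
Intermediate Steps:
t = 309 (t = -24 + 3*111 = -24 + 333 = 309)
d(D) = √223 (d(D) = √(309 - 86) = √223)
-82065/d((1 - 3)*(-4)) = -82065*√223/223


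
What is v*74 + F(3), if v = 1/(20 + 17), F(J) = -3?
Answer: -1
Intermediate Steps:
v = 1/37 ≈ 0.027027
v*74 + F(3) = (1/37)*74 - 3 = 2 - 3 = -1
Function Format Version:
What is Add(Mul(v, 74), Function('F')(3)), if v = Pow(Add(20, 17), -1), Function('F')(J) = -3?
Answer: -1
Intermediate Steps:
v = Rational(1, 37) (v = Pow(37, -1) = Rational(1, 37) ≈ 0.027027)
Add(Mul(v, 74), Function('F')(3)) = Add(Mul(Rational(1, 37), 74), -3) = Add(2, -3) = -1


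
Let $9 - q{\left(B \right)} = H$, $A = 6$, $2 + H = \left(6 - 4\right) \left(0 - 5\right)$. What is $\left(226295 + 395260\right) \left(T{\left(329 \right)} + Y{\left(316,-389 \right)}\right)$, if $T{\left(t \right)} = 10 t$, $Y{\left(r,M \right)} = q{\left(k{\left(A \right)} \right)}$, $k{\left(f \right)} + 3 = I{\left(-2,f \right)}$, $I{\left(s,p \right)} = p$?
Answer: $2057968605$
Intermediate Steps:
$H = -12$ ($H = -2 + \left(6 - 4\right) \left(0 - 5\right) = -2 + 2 \left(-5\right) = -2 - 10 = -12$)
$k{\left(f \right)} = -3 + f$
$q{\left(B \right)} = 21$ ($q{\left(B \right)} = 9 - -12 = 9 + 12 = 21$)
$Y{\left(r,M \right)} = 21$
$\left(226295 + 395260\right) \left(T{\left(329 \right)} + Y{\left(316,-389 \right)}\right) = \left(226295 + 395260\right) \left(10 \cdot 329 + 21\right) = 621555 \left(3290 + 21\right) = 621555 \cdot 3311 = 2057968605$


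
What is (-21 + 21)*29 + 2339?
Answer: 2339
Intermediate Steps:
(-21 + 21)*29 + 2339 = 0*29 + 2339 = 0 + 2339 = 2339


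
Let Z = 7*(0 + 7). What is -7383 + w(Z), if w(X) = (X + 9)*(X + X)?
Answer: -1699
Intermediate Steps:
Z = 49 (Z = 7*7 = 49)
w(X) = 2*X*(9 + X) (w(X) = (9 + X)*(2*X) = 2*X*(9 + X))
-7383 + w(Z) = -7383 + 2*49*(9 + 49) = -7383 + 2*49*58 = -7383 + 5684 = -1699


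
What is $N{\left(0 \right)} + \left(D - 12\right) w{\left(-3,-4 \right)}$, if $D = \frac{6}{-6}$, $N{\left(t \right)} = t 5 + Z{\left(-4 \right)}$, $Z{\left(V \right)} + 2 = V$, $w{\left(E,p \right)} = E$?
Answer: $33$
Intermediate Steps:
$Z{\left(V \right)} = -2 + V$
$N{\left(t \right)} = -6 + 5 t$ ($N{\left(t \right)} = t 5 - 6 = 5 t - 6 = -6 + 5 t$)
$D = -1$ ($D = 6 \left(- \frac{1}{6}\right) = -1$)
$N{\left(0 \right)} + \left(D - 12\right) w{\left(-3,-4 \right)} = \left(-6 + 5 \cdot 0\right) + \left(-1 - 12\right) \left(-3\right) = \left(-6 + 0\right) + \left(-1 - 12\right) \left(-3\right) = -6 - -39 = -6 + 39 = 33$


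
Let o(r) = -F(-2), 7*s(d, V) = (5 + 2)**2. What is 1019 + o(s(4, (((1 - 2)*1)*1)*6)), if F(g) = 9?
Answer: 1010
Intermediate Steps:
s(d, V) = 7 (s(d, V) = (5 + 2)**2/7 = (1/7)*7**2 = (1/7)*49 = 7)
o(r) = -9 (o(r) = -1*9 = -9)
1019 + o(s(4, (((1 - 2)*1)*1)*6)) = 1019 - 9 = 1010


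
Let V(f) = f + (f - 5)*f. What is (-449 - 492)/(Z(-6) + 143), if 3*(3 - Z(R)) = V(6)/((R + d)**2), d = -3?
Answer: -76221/11822 ≈ -6.4474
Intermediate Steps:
V(f) = f + f*(-5 + f) (V(f) = f + (-5 + f)*f = f + f*(-5 + f))
Z(R) = 3 - 4/(-3 + R)**2 (Z(R) = 3 - 6*(-4 + 6)/(3*((R - 3)**2)) = 3 - 6*2/(3*((-3 + R)**2)) = 3 - 4/(-3 + R)**2)
(-449 - 492)/(Z(-6) + 143) = (-449 - 492)/((3 - 4/(-3 - 6)**2) + 143) = -941/((3 - 4/(-9)**2) + 143) = -941/((3 - 4*1/81) + 143) = -941/((3 - 4/81) + 143) = -941/(239/81 + 143) = -941/11822/81 = -941*81/11822 = -76221/11822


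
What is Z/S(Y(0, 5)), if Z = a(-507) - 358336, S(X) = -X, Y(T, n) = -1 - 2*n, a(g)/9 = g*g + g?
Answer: 177322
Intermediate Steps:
a(g) = 9*g + 9*g**2 (a(g) = 9*(g*g + g) = 9*(g**2 + g) = 9*(g + g**2) = 9*g + 9*g**2)
Z = 1950542 (Z = 9*(-507)*(1 - 507) - 358336 = 9*(-507)*(-506) - 358336 = 2308878 - 358336 = 1950542)
Z/S(Y(0, 5)) = 1950542/((-(-1 - 2*5))) = 1950542/((-(-1 - 10))) = 1950542/((-1*(-11))) = 1950542/11 = 1950542*(1/11) = 177322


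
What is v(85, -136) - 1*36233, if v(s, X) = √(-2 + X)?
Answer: -36233 + I*√138 ≈ -36233.0 + 11.747*I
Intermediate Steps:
v(85, -136) - 1*36233 = √(-2 - 136) - 1*36233 = √(-138) - 36233 = I*√138 - 36233 = -36233 + I*√138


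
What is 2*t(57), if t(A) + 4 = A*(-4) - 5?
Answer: -474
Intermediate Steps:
t(A) = -9 - 4*A (t(A) = -4 + (A*(-4) - 5) = -4 + (-4*A - 5) = -4 + (-5 - 4*A) = -9 - 4*A)
2*t(57) = 2*(-9 - 4*57) = 2*(-9 - 228) = 2*(-237) = -474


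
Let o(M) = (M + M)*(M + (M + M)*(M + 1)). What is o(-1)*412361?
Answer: 824722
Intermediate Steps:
o(M) = 2*M*(M + 2*M*(1 + M)) (o(M) = (2*M)*(M + (2*M)*(1 + M)) = (2*M)*(M + 2*M*(1 + M)) = 2*M*(M + 2*M*(1 + M)))
o(-1)*412361 = ((-1)²*(6 + 4*(-1)))*412361 = (1*(6 - 4))*412361 = (1*2)*412361 = 2*412361 = 824722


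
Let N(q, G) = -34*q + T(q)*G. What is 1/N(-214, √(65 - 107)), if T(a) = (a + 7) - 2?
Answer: 3638/27387389 + 209*I*√42/54774778 ≈ 0.00013283 + 2.4728e-5*I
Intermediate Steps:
T(a) = 5 + a (T(a) = (7 + a) - 2 = 5 + a)
N(q, G) = -34*q + G*(5 + q) (N(q, G) = -34*q + (5 + q)*G = -34*q + G*(5 + q))
1/N(-214, √(65 - 107)) = 1/(-34*(-214) + √(65 - 107)*(5 - 214)) = 1/(7276 + √(-42)*(-209)) = 1/(7276 + (I*√42)*(-209)) = 1/(7276 - 209*I*√42)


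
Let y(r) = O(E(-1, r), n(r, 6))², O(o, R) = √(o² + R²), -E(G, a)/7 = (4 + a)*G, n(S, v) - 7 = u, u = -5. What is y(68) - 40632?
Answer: 213388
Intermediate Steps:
n(S, v) = 2 (n(S, v) = 7 - 5 = 2)
E(G, a) = -7*G*(4 + a) (E(G, a) = -7*(4 + a)*G = -7*G*(4 + a))
O(o, R) = √(R² + o²)
y(r) = 4 + (28 + 7*r)² (y(r) = (√(2² + (-7*(-1)*(4 + r))²))² = (√(4 + (28 + 7*r)²))² = 4 + (28 + 7*r)²)
y(68) - 40632 = (4 + 49*(4 + 68)²) - 40632 = (4 + 49*72²) - 40632 = (4 + 49*5184) - 40632 = (4 + 254016) - 40632 = 254020 - 40632 = 213388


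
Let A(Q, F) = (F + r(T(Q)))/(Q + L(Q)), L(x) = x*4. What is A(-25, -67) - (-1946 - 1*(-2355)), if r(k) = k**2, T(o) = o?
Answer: -51683/125 ≈ -413.46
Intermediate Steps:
L(x) = 4*x
A(Q, F) = (F + Q**2)/(5*Q) (A(Q, F) = (F + Q**2)/(Q + 4*Q) = (F + Q**2)/((5*Q)) = (F + Q**2)*(1/(5*Q)) = (F + Q**2)/(5*Q))
A(-25, -67) - (-1946 - 1*(-2355)) = (1/5)*(-67 + (-25)**2)/(-25) - (-1946 - 1*(-2355)) = (1/5)*(-1/25)*(-67 + 625) - (-1946 + 2355) = (1/5)*(-1/25)*558 - 1*409 = -558/125 - 409 = -51683/125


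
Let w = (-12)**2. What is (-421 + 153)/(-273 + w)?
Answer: 268/129 ≈ 2.0775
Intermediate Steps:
w = 144
(-421 + 153)/(-273 + w) = (-421 + 153)/(-273 + 144) = -268/(-129) = -268*(-1/129) = 268/129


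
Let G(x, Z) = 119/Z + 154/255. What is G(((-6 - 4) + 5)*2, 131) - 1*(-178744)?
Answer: 5970993839/33405 ≈ 1.7875e+5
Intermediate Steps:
G(x, Z) = 154/255 + 119/Z (G(x, Z) = 119/Z + 154*(1/255) = 119/Z + 154/255 = 154/255 + 119/Z)
G(((-6 - 4) + 5)*2, 131) - 1*(-178744) = (154/255 + 119/131) - 1*(-178744) = (154/255 + 119*(1/131)) + 178744 = (154/255 + 119/131) + 178744 = 50519/33405 + 178744 = 5970993839/33405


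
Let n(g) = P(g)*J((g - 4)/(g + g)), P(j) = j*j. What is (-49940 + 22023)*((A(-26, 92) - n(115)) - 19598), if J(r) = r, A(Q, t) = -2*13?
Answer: 1452046921/2 ≈ 7.2602e+8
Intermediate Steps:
A(Q, t) = -26
P(j) = j²
n(g) = g*(-4 + g)/2 (n(g) = g²*((g - 4)/(g + g)) = g²*((-4 + g)/((2*g))) = g²*((-4 + g)*(1/(2*g))) = g²*((-4 + g)/(2*g)) = g*(-4 + g)/2)
(-49940 + 22023)*((A(-26, 92) - n(115)) - 19598) = (-49940 + 22023)*((-26 - 115*(-4 + 115)/2) - 19598) = -27917*((-26 - 115*111/2) - 19598) = -27917*((-26 - 1*12765/2) - 19598) = -27917*((-26 - 12765/2) - 19598) = -27917*(-12817/2 - 19598) = -27917*(-52013/2) = 1452046921/2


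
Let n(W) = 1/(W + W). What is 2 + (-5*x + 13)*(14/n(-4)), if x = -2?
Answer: -2574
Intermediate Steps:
n(W) = 1/(2*W)
2 + (-5*x + 13)*(14/n(-4)) = 2 + (-5*(-2) + 13)*(14/(((½)/(-4)))) = 2 + (10 + 13)*(14/(((½)*(-¼)))) = 2 + 23*(14/(-⅛)) = 2 + 23*(14*(-8)) = 2 + 23*(-112) = 2 - 2576 = -2574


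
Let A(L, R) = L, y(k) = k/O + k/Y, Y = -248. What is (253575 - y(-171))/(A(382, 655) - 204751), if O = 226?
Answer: -2368729227/1909078952 ≈ -1.2408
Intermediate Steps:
y(k) = 11*k/28024 (y(k) = k/226 + k/(-248) = k*(1/226) + k*(-1/248) = k/226 - k/248 = 11*k/28024)
(253575 - y(-171))/(A(382, 655) - 204751) = (253575 - 11*(-171)/28024)/(382 - 204751) = (253575 - 1*(-1881/28024))/(-204369) = (253575 + 1881/28024)*(-1/204369) = (7106187681/28024)*(-1/204369) = -2368729227/1909078952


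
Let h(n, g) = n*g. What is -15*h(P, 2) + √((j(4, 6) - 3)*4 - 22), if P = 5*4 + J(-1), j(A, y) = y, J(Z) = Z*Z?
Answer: -630 + I*√10 ≈ -630.0 + 3.1623*I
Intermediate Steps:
J(Z) = Z²
P = 21 (P = 5*4 + (-1)² = 20 + 1 = 21)
h(n, g) = g*n
-15*h(P, 2) + √((j(4, 6) - 3)*4 - 22) = -30*21 + √((6 - 3)*4 - 22) = -15*42 + √(3*4 - 22) = -630 + √(12 - 22) = -630 + √(-10) = -630 + I*√10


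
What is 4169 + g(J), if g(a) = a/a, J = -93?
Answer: 4170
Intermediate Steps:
g(a) = 1
4169 + g(J) = 4169 + 1 = 4170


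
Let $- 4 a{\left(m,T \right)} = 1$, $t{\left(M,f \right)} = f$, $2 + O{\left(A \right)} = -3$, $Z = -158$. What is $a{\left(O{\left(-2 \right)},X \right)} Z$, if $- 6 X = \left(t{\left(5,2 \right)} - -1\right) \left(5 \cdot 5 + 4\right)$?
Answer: $\frac{79}{2} \approx 39.5$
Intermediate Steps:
$O{\left(A \right)} = -5$ ($O{\left(A \right)} = -2 - 3 = -5$)
$X = - \frac{29}{2}$ ($X = - \frac{\left(2 - -1\right) \left(5 \cdot 5 + 4\right)}{6} = - \frac{\left(2 + \left(-1 + 2\right)\right) \left(25 + 4\right)}{6} = - \frac{\left(2 + 1\right) 29}{6} = - \frac{3 \cdot 29}{6} = \left(- \frac{1}{6}\right) 87 = - \frac{29}{2} \approx -14.5$)
$a{\left(m,T \right)} = - \frac{1}{4}$ ($a{\left(m,T \right)} = \left(- \frac{1}{4}\right) 1 = - \frac{1}{4}$)
$a{\left(O{\left(-2 \right)},X \right)} Z = \left(- \frac{1}{4}\right) \left(-158\right) = \frac{79}{2}$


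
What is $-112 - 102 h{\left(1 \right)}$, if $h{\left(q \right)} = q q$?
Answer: $-214$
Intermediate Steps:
$h{\left(q \right)} = q^{2}$
$-112 - 102 h{\left(1 \right)} = -112 - 102 \cdot 1^{2} = -112 - 102 = -214$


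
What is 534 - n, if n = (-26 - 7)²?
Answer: -555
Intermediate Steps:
n = 1089 (n = (-33)² = 1089)
534 - n = 534 - 1*1089 = 534 - 1089 = -555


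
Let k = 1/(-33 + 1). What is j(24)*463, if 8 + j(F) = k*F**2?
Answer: -12038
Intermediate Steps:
k = -1/32 (k = 1/(-32) = -1/32 ≈ -0.031250)
j(F) = -8 - F**2/32
j(24)*463 = (-8 - 1/32*24**2)*463 = (-8 - 1/32*576)*463 = (-8 - 18)*463 = -26*463 = -12038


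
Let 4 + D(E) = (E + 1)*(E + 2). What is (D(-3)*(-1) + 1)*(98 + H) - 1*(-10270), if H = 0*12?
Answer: 10564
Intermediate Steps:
D(E) = -4 + (1 + E)*(2 + E) (D(E) = -4 + (E + 1)*(E + 2) = -4 + (1 + E)*(2 + E))
H = 0
(D(-3)*(-1) + 1)*(98 + H) - 1*(-10270) = ((-2 + (-3)² + 3*(-3))*(-1) + 1)*(98 + 0) - 1*(-10270) = ((-2 + 9 - 9)*(-1) + 1)*98 + 10270 = (-2*(-1) + 1)*98 + 10270 = (2 + 1)*98 + 10270 = 3*98 + 10270 = 294 + 10270 = 10564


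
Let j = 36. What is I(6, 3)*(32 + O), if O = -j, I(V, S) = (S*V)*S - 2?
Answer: -208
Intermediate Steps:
I(V, S) = -2 + V*S**2 (I(V, S) = V*S**2 - 2 = -2 + V*S**2)
O = -36 (O = -1*36 = -36)
I(6, 3)*(32 + O) = (-2 + 6*3**2)*(32 - 36) = (-2 + 6*9)*(-4) = (-2 + 54)*(-4) = 52*(-4) = -208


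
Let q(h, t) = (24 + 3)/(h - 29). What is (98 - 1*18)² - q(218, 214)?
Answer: 44799/7 ≈ 6399.9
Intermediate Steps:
q(h, t) = 27/(-29 + h)
(98 - 1*18)² - q(218, 214) = (98 - 1*18)² - 27/(-29 + 218) = (98 - 18)² - 27/189 = 80² - 27/189 = 6400 - 1*⅐ = 6400 - ⅐ = 44799/7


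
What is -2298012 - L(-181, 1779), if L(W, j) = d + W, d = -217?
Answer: -2297614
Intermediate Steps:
L(W, j) = -217 + W
-2298012 - L(-181, 1779) = -2298012 - (-217 - 181) = -2298012 - 1*(-398) = -2298012 + 398 = -2297614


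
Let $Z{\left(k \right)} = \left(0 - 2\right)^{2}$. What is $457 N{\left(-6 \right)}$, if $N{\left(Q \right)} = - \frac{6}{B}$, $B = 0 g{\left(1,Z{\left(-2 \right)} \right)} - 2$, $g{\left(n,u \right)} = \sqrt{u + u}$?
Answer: $1371$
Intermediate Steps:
$Z{\left(k \right)} = 4$ ($Z{\left(k \right)} = \left(-2\right)^{2} = 4$)
$g{\left(n,u \right)} = \sqrt{2} \sqrt{u}$ ($g{\left(n,u \right)} = \sqrt{2 u} = \sqrt{2} \sqrt{u}$)
$B = -2$ ($B = 0 \sqrt{2} \sqrt{4} - 2 = 0 \sqrt{2} \cdot 2 - 2 = 0 \cdot 2 \sqrt{2} - 2 = 0 - 2 = -2$)
$N{\left(Q \right)} = 3$ ($N{\left(Q \right)} = - \frac{6}{-2} = \left(-6\right) \left(- \frac{1}{2}\right) = 3$)
$457 N{\left(-6 \right)} = 457 \cdot 3 = 1371$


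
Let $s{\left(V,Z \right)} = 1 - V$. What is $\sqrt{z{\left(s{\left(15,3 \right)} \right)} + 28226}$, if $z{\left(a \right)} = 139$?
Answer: $\sqrt{28365} \approx 168.42$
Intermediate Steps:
$\sqrt{z{\left(s{\left(15,3 \right)} \right)} + 28226} = \sqrt{139 + 28226} = \sqrt{28365}$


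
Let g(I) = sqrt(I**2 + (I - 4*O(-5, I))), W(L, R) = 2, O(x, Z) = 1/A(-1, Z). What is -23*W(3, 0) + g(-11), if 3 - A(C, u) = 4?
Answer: -46 + sqrt(114) ≈ -35.323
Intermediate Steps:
A(C, u) = -1 (A(C, u) = 3 - 1*4 = 3 - 4 = -1)
O(x, Z) = -1 (O(x, Z) = 1/(-1) = -1)
g(I) = sqrt(4 + I + I**2) (g(I) = sqrt(I**2 + (I - 4*(-1))) = sqrt(I**2 + (I + 4)) = sqrt(I**2 + (4 + I)) = sqrt(4 + I + I**2))
-23*W(3, 0) + g(-11) = -23*2 + sqrt(4 - 11 + (-11)**2) = -46 + sqrt(4 - 11 + 121) = -46 + sqrt(114)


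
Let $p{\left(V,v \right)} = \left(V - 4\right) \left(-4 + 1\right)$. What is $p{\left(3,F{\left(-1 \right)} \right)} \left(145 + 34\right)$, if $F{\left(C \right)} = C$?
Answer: $537$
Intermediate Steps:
$p{\left(V,v \right)} = 12 - 3 V$ ($p{\left(V,v \right)} = \left(-4 + V\right) \left(-3\right) = 12 - 3 V$)
$p{\left(3,F{\left(-1 \right)} \right)} \left(145 + 34\right) = \left(12 - 9\right) \left(145 + 34\right) = \left(12 - 9\right) 179 = 3 \cdot 179 = 537$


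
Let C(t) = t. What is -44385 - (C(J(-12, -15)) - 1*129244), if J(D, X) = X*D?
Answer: 84679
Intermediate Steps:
J(D, X) = D*X
-44385 - (C(J(-12, -15)) - 1*129244) = -44385 - (-12*(-15) - 1*129244) = -44385 - (180 - 129244) = -44385 - 1*(-129064) = -44385 + 129064 = 84679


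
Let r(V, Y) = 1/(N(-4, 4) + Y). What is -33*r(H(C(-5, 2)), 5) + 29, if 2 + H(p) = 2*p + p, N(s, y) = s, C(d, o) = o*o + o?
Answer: -4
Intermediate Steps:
C(d, o) = o + o**2 (C(d, o) = o**2 + o = o + o**2)
H(p) = -2 + 3*p (H(p) = -2 + (2*p + p) = -2 + 3*p)
r(V, Y) = 1/(-4 + Y)
-33*r(H(C(-5, 2)), 5) + 29 = -33/(-4 + 5) + 29 = -33/1 + 29 = -33*1 + 29 = -33 + 29 = -4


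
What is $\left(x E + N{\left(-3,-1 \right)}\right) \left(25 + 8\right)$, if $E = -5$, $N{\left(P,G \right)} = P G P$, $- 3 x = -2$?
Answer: $-407$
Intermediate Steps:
$x = \frac{2}{3}$ ($x = \left(- \frac{1}{3}\right) \left(-2\right) = \frac{2}{3} \approx 0.66667$)
$N{\left(P,G \right)} = G P^{2}$ ($N{\left(P,G \right)} = G P P = G P^{2}$)
$\left(x E + N{\left(-3,-1 \right)}\right) \left(25 + 8\right) = \left(\frac{2}{3} \left(-5\right) - \left(-3\right)^{2}\right) \left(25 + 8\right) = \left(- \frac{10}{3} - 9\right) 33 = \left(- \frac{37}{3}\right) 33 = -407$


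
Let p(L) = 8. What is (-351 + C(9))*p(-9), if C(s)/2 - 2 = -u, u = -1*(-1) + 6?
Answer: -2888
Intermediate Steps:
u = 7 (u = 1 + 6 = 7)
C(s) = -10 (C(s) = 4 + 2*(-1*7) = 4 + 2*(-7) = 4 - 14 = -10)
(-351 + C(9))*p(-9) = (-351 - 10)*8 = -361*8 = -2888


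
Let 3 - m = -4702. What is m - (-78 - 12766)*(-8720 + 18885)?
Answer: 130563965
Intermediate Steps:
m = 4705 (m = 3 - 1*(-4702) = 3 + 4702 = 4705)
m - (-78 - 12766)*(-8720 + 18885) = 4705 - (-78 - 12766)*(-8720 + 18885) = 4705 - (-12844)*10165 = 4705 - 1*(-130559260) = 4705 + 130559260 = 130563965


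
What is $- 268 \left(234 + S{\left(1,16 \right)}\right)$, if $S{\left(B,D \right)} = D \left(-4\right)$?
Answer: $-45560$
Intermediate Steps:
$S{\left(B,D \right)} = - 4 D$
$- 268 \left(234 + S{\left(1,16 \right)}\right) = - 268 \left(234 - 64\right) = \left(-268\right) 170 = -45560$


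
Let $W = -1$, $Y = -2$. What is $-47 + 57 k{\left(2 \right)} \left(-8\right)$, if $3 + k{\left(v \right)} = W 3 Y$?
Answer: $-1415$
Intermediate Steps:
$k{\left(v \right)} = 3$ ($k{\left(v \right)} = -3 + \left(-1\right) 3 \left(-2\right) = -3 - -6 = -3 + 6 = 3$)
$-47 + 57 k{\left(2 \right)} \left(-8\right) = -47 + 57 \cdot 3 \left(-8\right) = -47 + 57 \left(-24\right) = -47 - 1368 = -1415$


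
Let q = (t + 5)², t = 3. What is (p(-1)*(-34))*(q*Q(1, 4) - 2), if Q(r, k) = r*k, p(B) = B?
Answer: 8636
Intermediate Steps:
q = 64 (q = (3 + 5)² = 8² = 64)
Q(r, k) = k*r
(p(-1)*(-34))*(q*Q(1, 4) - 2) = (-1*(-34))*(64*(4*1) - 2) = 34*(64*4 - 2) = 34*(256 - 2) = 34*254 = 8636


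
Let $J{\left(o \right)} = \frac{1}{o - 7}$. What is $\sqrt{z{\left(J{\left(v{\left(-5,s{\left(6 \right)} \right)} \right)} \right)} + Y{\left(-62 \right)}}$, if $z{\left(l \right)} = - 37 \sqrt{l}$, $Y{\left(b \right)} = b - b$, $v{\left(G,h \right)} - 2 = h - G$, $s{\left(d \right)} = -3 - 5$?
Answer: $\frac{\sqrt[4]{2} \sqrt{37} \sqrt{- i}}{2} \approx 2.5575 - 2.5575 i$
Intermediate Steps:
$s{\left(d \right)} = -8$ ($s{\left(d \right)} = -3 - 5 = -8$)
$v{\left(G,h \right)} = 2 + h - G$ ($v{\left(G,h \right)} = 2 - \left(G - h\right) = 2 + h - G$)
$Y{\left(b \right)} = 0$
$J{\left(o \right)} = \frac{1}{-7 + o}$
$\sqrt{z{\left(J{\left(v{\left(-5,s{\left(6 \right)} \right)} \right)} \right)} + Y{\left(-62 \right)}} = \sqrt{- 37 \sqrt{\frac{1}{-7 - 1}} + 0} = \sqrt{- 37 \sqrt{\frac{1}{-8}} + 0} = \sqrt{- 37 \sqrt{- \frac{1}{8}} + 0} = \sqrt{- 37 \frac{i \sqrt{2}}{4} + 0} = \sqrt{- \frac{37 i \sqrt{2}}{4} + 0} = \sqrt{- \frac{37 i \sqrt{2}}{4}} = \frac{\sqrt[4]{2} \sqrt{37} \sqrt{- i}}{2}$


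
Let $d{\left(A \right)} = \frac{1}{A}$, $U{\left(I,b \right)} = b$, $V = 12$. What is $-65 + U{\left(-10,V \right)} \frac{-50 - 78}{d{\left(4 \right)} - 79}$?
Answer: $- \frac{4777}{105} \approx -45.495$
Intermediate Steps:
$-65 + U{\left(-10,V \right)} \frac{-50 - 78}{d{\left(4 \right)} - 79} = -65 + 12 \frac{-50 - 78}{\frac{1}{4} - 79} = -65 + 12 \left(- \frac{128}{\frac{1}{4} - 79}\right) = -65 + 12 \left(- \frac{128}{- \frac{315}{4}}\right) = -65 + 12 \left(\left(-128\right) \left(- \frac{4}{315}\right)\right) = -65 + 12 \cdot \frac{512}{315} = -65 + \frac{2048}{105} = - \frac{4777}{105}$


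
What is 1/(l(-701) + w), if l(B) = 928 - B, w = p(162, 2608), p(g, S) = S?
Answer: 1/4237 ≈ 0.00023602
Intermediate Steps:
w = 2608
1/(l(-701) + w) = 1/((928 - 1*(-701)) + 2608) = 1/((928 + 701) + 2608) = 1/(1629 + 2608) = 1/4237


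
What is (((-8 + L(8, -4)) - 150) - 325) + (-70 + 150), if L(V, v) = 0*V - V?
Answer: -411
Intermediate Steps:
L(V, v) = -V (L(V, v) = 0 - V = -V)
(((-8 + L(8, -4)) - 150) - 325) + (-70 + 150) = (((-8 - 1*8) - 150) - 325) + (-70 + 150) = (((-8 - 8) - 150) - 325) + 80 = ((-16 - 150) - 325) + 80 = (-166 - 325) + 80 = -491 + 80 = -411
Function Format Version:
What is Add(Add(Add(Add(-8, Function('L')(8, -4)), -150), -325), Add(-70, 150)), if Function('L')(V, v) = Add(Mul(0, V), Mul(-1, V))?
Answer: -411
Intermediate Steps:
Function('L')(V, v) = Mul(-1, V) (Function('L')(V, v) = Add(0, Mul(-1, V)) = Mul(-1, V))
Add(Add(Add(Add(-8, Function('L')(8, -4)), -150), -325), Add(-70, 150)) = Add(Add(Add(Add(-8, Mul(-1, 8)), -150), -325), Add(-70, 150)) = Add(Add(Add(Add(-8, -8), -150), -325), 80) = Add(Add(Add(-16, -150), -325), 80) = Add(Add(-166, -325), 80) = Add(-491, 80) = -411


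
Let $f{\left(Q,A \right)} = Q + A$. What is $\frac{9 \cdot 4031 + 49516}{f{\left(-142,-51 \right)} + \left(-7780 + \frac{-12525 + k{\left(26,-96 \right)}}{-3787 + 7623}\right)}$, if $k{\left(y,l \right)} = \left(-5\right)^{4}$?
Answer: $- \frac{11753915}{1092726} \approx -10.757$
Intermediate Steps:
$f{\left(Q,A \right)} = A + Q$
$k{\left(y,l \right)} = 625$
$\frac{9 \cdot 4031 + 49516}{f{\left(-142,-51 \right)} + \left(-7780 + \frac{-12525 + k{\left(26,-96 \right)}}{-3787 + 7623}\right)} = \frac{9 \cdot 4031 + 49516}{\left(-51 - 142\right) - \left(7780 - \frac{-12525 + 625}{-3787 + 7623}\right)} = \frac{36279 + 49516}{-193 - \left(7780 + \frac{11900}{3836}\right)} = \frac{85795}{-193 - \frac{1066285}{137}} = \frac{85795}{- \frac{1092726}{137}} = 85795 \left(- \frac{137}{1092726}\right) = - \frac{11753915}{1092726}$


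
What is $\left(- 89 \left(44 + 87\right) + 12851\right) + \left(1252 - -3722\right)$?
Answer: $6166$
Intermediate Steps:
$\left(- 89 \left(44 + 87\right) + 12851\right) + \left(1252 - -3722\right) = \left(\left(-89\right) 131 + 12851\right) + \left(1252 + 3722\right) = \left(-11659 + 12851\right) + 4974 = 1192 + 4974 = 6166$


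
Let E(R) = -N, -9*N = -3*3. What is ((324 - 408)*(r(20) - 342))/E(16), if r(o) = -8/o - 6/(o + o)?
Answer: -143871/5 ≈ -28774.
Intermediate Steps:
N = 1 (N = -(-1)*3/3 = -1/9*(-9) = 1)
r(o) = -11/o (r(o) = -8/o - 6*1/(2*o) = -8/o - 3/o = -11/o)
E(R) = -1 (E(R) = -1*1 = -1)
((324 - 408)*(r(20) - 342))/E(16) = ((324 - 408)*(-11/20 - 342))/(-1) = -84*(-11*1/20 - 342)*(-1) = -84*(-11/20 - 342)*(-1) = -84*(-6851/20)*(-1) = (143871/5)*(-1) = -143871/5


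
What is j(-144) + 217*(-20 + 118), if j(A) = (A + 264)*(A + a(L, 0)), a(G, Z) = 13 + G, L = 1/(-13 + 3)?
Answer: 5534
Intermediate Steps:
L = -1/10 (L = 1/(-10) = -1/10 ≈ -0.10000)
j(A) = (264 + A)*(129/10 + A) (j(A) = (A + 264)*(A + (13 - 1/10)) = (264 + A)*(A + 129/10) = (264 + A)*(129/10 + A))
j(-144) + 217*(-20 + 118) = (17028/5 + (-144)**2 + (2769/10)*(-144)) + 217*(-20 + 118) = (17028/5 + 20736 - 199368/5) + 217*98 = -15732 + 21266 = 5534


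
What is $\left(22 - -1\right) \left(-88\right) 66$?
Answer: $-133584$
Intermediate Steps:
$\left(22 - -1\right) \left(-88\right) 66 = \left(22 + 1\right) \left(-88\right) 66 = 23 \left(-88\right) 66 = \left(-2024\right) 66 = -133584$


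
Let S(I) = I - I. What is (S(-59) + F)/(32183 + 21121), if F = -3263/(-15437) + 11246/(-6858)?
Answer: -9451678/352695730599 ≈ -2.6798e-5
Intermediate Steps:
F = -75613424/52933473 (F = -3263*(-1/15437) + 11246*(-1/6858) = 3263/15437 - 5623/3429 = -75613424/52933473 ≈ -1.4285)
S(I) = 0
(S(-59) + F)/(32183 + 21121) = (0 - 75613424/52933473)/(32183 + 21121) = -75613424/52933473/53304 = -75613424/52933473*1/53304 = -9451678/352695730599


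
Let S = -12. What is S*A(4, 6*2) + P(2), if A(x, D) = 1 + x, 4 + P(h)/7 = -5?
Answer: -123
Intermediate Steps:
P(h) = -63 (P(h) = -28 + 7*(-5) = -28 - 35 = -63)
S*A(4, 6*2) + P(2) = -12*(1 + 4) - 63 = -12*5 - 63 = -60 - 63 = -123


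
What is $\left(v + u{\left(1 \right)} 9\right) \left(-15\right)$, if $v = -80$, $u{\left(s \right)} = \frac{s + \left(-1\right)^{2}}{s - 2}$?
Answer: $1470$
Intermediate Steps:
$u{\left(s \right)} = \frac{1 + s}{-2 + s}$ ($u{\left(s \right)} = \frac{s + 1}{-2 + s} = \frac{1 + s}{-2 + s}$)
$\left(v + u{\left(1 \right)} 9\right) \left(-15\right) = \left(-80 + \frac{1 + 1}{-2 + 1} \cdot 9\right) \left(-15\right) = \left(-80 + \frac{1}{-1} \cdot 2 \cdot 9\right) \left(-15\right) = \left(-80 + \left(-1\right) 2 \cdot 9\right) \left(-15\right) = \left(-80 - 18\right) \left(-15\right) = \left(-98\right) \left(-15\right) = 1470$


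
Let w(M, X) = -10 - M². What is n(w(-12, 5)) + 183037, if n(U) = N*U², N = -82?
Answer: -1761675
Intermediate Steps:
n(U) = -82*U²
n(w(-12, 5)) + 183037 = -82*(-10 - 1*(-12)²)² + 183037 = -82*(-10 - 1*144)² + 183037 = -82*(-10 - 144)² + 183037 = -82*(-154)² + 183037 = -82*23716 + 183037 = -1944712 + 183037 = -1761675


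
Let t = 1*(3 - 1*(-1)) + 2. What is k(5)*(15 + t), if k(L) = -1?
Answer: -21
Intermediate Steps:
t = 6 (t = 1*(3 + 1) + 2 = 1*4 + 2 = 4 + 2 = 6)
k(5)*(15 + t) = -(15 + 6) = -1*21 = -21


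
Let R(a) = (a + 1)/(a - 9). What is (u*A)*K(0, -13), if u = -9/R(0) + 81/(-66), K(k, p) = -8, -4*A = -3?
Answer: -5265/11 ≈ -478.64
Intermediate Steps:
A = 3/4 (A = -1/4*(-3) = 3/4 ≈ 0.75000)
R(a) = (1 + a)/(-9 + a)
u = 1755/22 (u = -9*(-9 + 0)/(1 + 0) + 81/(-66) = -9/(1/(-9)) + 81*(-1/66) = -9/((-1/9*1)) - 27/22 = -9/(-1/9) - 27/22 = -9*(-9) - 27/22 = 81 - 27/22 = 1755/22 ≈ 79.773)
(u*A)*K(0, -13) = ((1755/22)*(3/4))*(-8) = (5265/88)*(-8) = -5265/11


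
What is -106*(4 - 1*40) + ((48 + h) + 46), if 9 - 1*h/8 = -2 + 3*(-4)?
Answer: 4094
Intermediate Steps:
h = 184 (h = 72 - 8*(-2 + 3*(-4)) = 72 - 8*(-2 - 12) = 72 - 8*(-14) = 72 + 112 = 184)
-106*(4 - 1*40) + ((48 + h) + 46) = -106*(4 - 1*40) + ((48 + 184) + 46) = -106*(4 - 40) + (232 + 46) = -106*(-36) + 278 = 3816 + 278 = 4094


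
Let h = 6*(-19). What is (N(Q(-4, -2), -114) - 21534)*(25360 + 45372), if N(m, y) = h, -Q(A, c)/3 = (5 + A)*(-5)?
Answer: -1531206336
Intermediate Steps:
Q(A, c) = 75 + 15*A (Q(A, c) = -3*(5 + A)*(-5) = -3*(-25 - 5*A) = 75 + 15*A)
h = -114
N(m, y) = -114
(N(Q(-4, -2), -114) - 21534)*(25360 + 45372) = (-114 - 21534)*(25360 + 45372) = -21648*70732 = -1531206336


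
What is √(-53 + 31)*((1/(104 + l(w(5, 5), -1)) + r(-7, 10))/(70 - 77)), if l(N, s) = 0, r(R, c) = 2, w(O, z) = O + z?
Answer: -209*I*√22/728 ≈ -1.3466*I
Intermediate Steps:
√(-53 + 31)*((1/(104 + l(w(5, 5), -1)) + r(-7, 10))/(70 - 77)) = √(-53 + 31)*((1/(104 + 0) + 2)/(70 - 77)) = √(-22)*((1/104 + 2)/(-7)) = (I*√22)*((1/104 + 2)*(-⅐)) = (I*√22)*((209/104)*(-⅐)) = (I*√22)*(-209/728) = -209*I*√22/728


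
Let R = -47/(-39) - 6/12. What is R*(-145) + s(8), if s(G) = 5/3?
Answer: -2615/26 ≈ -100.58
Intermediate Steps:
R = 55/78 (R = -47*(-1/39) - 6*1/12 = 47/39 - ½ = 55/78 ≈ 0.70513)
s(G) = 5/3 (s(G) = 5*(⅓) = 5/3)
R*(-145) + s(8) = (55/78)*(-145) + 5/3 = -7975/78 + 5/3 = -2615/26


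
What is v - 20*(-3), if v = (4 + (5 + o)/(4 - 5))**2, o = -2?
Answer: 61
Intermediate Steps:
v = 1 (v = (4 + (5 - 2)/(4 - 5))**2 = (4 + 3/(-1))**2 = (4 + 3*(-1))**2 = (4 - 3)**2 = 1**2 = 1)
v - 20*(-3) = 1 - 20*(-3) = 1 + 60 = 61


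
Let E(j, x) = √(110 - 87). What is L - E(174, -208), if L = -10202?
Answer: -10202 - √23 ≈ -10207.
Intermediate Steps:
E(j, x) = √23
L - E(174, -208) = -10202 - √23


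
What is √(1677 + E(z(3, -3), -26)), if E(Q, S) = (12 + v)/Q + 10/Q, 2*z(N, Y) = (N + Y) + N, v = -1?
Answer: √1691 ≈ 41.122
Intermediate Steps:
z(N, Y) = N + Y/2 (z(N, Y) = ((N + Y) + N)/2 = (Y + 2*N)/2 = N + Y/2)
E(Q, S) = 21/Q (E(Q, S) = (12 - 1)/Q + 10/Q = 11/Q + 10/Q = 21/Q)
√(1677 + E(z(3, -3), -26)) = √(1677 + 21/(3 + (½)*(-3))) = √(1677 + 21/(3 - 3/2)) = √(1677 + 21/(3/2)) = √(1677 + 21*(⅔)) = √(1677 + 14) = √1691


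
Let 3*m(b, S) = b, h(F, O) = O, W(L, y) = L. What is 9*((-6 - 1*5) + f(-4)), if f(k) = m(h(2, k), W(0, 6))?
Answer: -111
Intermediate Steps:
m(b, S) = b/3
f(k) = k/3
9*((-6 - 1*5) + f(-4)) = 9*((-6 - 1*5) + (⅓)*(-4)) = 9*((-6 - 5) - 4/3) = 9*(-11 - 4/3) = 9*(-37/3) = -111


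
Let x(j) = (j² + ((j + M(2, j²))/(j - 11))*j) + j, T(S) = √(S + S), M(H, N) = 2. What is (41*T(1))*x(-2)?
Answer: 82*√2 ≈ 115.97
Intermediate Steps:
T(S) = √2*√S (T(S) = √(2*S) = √2*√S)
x(j) = j + j² + j*(2 + j)/(-11 + j) (x(j) = (j² + ((j + 2)/(j - 11))*j) + j = (j² + ((2 + j)/(-11 + j))*j) + j = (j² + j*(2 + j)/(-11 + j)) + j = j + j² + j*(2 + j)/(-11 + j))
(41*T(1))*x(-2) = (41*(√2*√1))*(-2*(-9 + (-2)² - 9*(-2))/(-11 - 2)) = (41*(√2*1))*(-2*(-9 + 4 + 18)/(-13)) = (41*√2)*(-2*(-1/13)*13) = (41*√2)*2 = 82*√2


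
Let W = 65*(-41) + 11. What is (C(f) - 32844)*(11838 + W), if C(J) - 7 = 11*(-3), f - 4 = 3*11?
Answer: -301878080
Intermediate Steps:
f = 37 (f = 4 + 3*11 = 4 + 33 = 37)
C(J) = -26 (C(J) = 7 + 11*(-3) = 7 - 33 = -26)
W = -2654 (W = -2665 + 11 = -2654)
(C(f) - 32844)*(11838 + W) = (-26 - 32844)*(11838 - 2654) = -32870*9184 = -301878080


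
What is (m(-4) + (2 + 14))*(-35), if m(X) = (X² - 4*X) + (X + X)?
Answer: -1400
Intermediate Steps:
m(X) = X² - 2*X (m(X) = (X² - 4*X) + 2*X = X² - 2*X)
(m(-4) + (2 + 14))*(-35) = (-4*(-2 - 4) + (2 + 14))*(-35) = (-4*(-6) + 16)*(-35) = (24 + 16)*(-35) = 40*(-35) = -1400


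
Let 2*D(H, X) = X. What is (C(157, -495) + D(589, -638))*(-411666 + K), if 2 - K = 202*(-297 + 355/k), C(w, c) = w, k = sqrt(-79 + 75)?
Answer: 56970540 - 5808510*I ≈ 5.6971e+7 - 5.8085e+6*I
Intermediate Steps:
D(H, X) = X/2
k = 2*I (k = sqrt(-4) = 2*I ≈ 2.0*I)
K = 59996 + 35855*I (K = 2 - 202*(-297 + 355/((2*I))) = 2 - 202*(-297 + 355*(-I/2)) = 2 - 202*(-297 - 355*I/2) = 2 - (-59994 - 35855*I) = 2 + (59994 + 35855*I) = 59996 + 35855*I ≈ 59996.0 + 35855.0*I)
(C(157, -495) + D(589, -638))*(-411666 + K) = (157 + (1/2)*(-638))*(-411666 + (59996 + 35855*I)) = (157 - 319)*(-351670 + 35855*I) = -162*(-351670 + 35855*I) = 56970540 - 5808510*I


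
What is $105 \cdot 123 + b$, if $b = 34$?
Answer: $12949$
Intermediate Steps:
$105 \cdot 123 + b = 105 \cdot 123 + 34 = 12915 + 34 = 12949$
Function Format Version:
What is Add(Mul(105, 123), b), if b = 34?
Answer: 12949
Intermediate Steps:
Add(Mul(105, 123), b) = Add(Mul(105, 123), 34) = Add(12915, 34) = 12949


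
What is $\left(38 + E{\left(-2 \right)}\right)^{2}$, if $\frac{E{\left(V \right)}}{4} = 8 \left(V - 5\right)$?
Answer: $34596$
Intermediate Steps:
$E{\left(V \right)} = -160 + 32 V$ ($E{\left(V \right)} = 4 \cdot 8 \left(V - 5\right) = 4 \cdot 8 \left(-5 + V\right) = 4 \left(-40 + 8 V\right) = -160 + 32 V$)
$\left(38 + E{\left(-2 \right)}\right)^{2} = \left(38 + \left(-160 + 32 \left(-2\right)\right)\right)^{2} = \left(38 - 224\right)^{2} = \left(-186\right)^{2} = 34596$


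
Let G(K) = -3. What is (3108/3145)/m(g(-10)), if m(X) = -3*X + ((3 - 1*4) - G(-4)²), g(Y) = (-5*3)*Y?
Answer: -21/9775 ≈ -0.0021483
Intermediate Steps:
g(Y) = -15*Y
m(X) = -10 - 3*X (m(X) = -3*X + ((3 - 1*4) - 1*(-3)²) = -3*X + ((3 - 4) - 1*9) = -3*X + (-1 - 9) = -3*X - 10 = -10 - 3*X)
(3108/3145)/m(g(-10)) = (3108/3145)/(-10 - (-45)*(-10)) = (3108*(1/3145))/(-10 - 3*150) = 84/(85*(-10 - 450)) = (84/85)/(-460) = (84/85)*(-1/460) = -21/9775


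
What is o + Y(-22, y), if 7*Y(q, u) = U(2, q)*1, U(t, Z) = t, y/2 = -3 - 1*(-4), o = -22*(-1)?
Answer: 156/7 ≈ 22.286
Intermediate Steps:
o = 22
y = 2 (y = 2*(-3 - 1*(-4)) = 2*(-3 + 4) = 2*1 = 2)
Y(q, u) = 2/7 (Y(q, u) = (2*1)/7 = (1/7)*2 = 2/7)
o + Y(-22, y) = 22 + 2/7 = 156/7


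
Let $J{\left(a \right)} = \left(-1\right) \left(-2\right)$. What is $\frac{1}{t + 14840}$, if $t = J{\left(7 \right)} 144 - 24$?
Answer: $\frac{1}{15104} \approx 6.6208 \cdot 10^{-5}$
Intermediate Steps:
$J{\left(a \right)} = 2$
$t = 264$ ($t = 2 \cdot 144 - 24 = 288 - 24 = 264$)
$\frac{1}{t + 14840} = \frac{1}{264 + 14840} = \frac{1}{15104}$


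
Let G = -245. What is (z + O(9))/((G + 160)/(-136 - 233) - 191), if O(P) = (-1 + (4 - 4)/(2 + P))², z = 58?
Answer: -21771/70394 ≈ -0.30927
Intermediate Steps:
O(P) = 1 (O(P) = (-1 + 0/(2 + P))² = (-1 + 0)² = (-1)² = 1)
(z + O(9))/((G + 160)/(-136 - 233) - 191) = (58 + 1)/((-245 + 160)/(-136 - 233) - 191) = 59/(-85/(-369) - 191) = 59/(-85*(-1/369) - 191) = 59/(85/369 - 191) = 59/(-70394/369) = 59*(-369/70394) = -21771/70394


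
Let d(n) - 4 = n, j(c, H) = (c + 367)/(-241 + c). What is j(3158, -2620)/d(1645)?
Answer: 3525/4810133 ≈ 0.00073283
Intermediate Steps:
j(c, H) = (367 + c)/(-241 + c)
d(n) = 4 + n
j(3158, -2620)/d(1645) = ((367 + 3158)/(-241 + 3158))/(4 + 1645) = (3525/2917)/1649 = ((1/2917)*3525)*(1/1649) = (3525/2917)*(1/1649) = 3525/4810133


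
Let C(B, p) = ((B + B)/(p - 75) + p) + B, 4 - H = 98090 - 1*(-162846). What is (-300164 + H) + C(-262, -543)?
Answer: -173627147/309 ≈ -5.6190e+5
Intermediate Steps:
H = -260932 (H = 4 - (98090 - 1*(-162846)) = 4 - (98090 + 162846) = 4 - 1*260936 = 4 - 260936 = -260932)
C(B, p) = B + p + 2*B/(-75 + p) (C(B, p) = ((2*B)/(-75 + p) + p) + B = (2*B/(-75 + p) + p) + B = (p + 2*B/(-75 + p)) + B = B + p + 2*B/(-75 + p))
(-300164 + H) + C(-262, -543) = (-300164 - 260932) + ((-543)² - 75*(-543) - 73*(-262) - 262*(-543))/(-75 - 543) = -561096 + (294849 + 40725 + 19126 + 142266)/(-618) = -561096 - 1/618*496966 = -561096 - 248483/309 = -173627147/309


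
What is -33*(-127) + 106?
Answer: 4297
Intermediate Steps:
-33*(-127) + 106 = 4191 + 106 = 4297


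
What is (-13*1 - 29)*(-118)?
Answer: 4956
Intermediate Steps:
(-13*1 - 29)*(-118) = (-13 - 29)*(-118) = -42*(-118) = 4956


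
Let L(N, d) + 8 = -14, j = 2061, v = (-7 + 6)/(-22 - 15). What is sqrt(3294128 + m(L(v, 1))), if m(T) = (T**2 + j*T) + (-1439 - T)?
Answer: sqrt(3247853) ≈ 1802.2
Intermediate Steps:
v = 1/37 (v = -1/(-37) = -1*(-1/37) = 1/37 ≈ 0.027027)
L(N, d) = -22 (L(N, d) = -8 - 14 = -22)
m(T) = -1439 + T**2 + 2060*T (m(T) = (T**2 + 2061*T) + (-1439 - T) = -1439 + T**2 + 2060*T)
sqrt(3294128 + m(L(v, 1))) = sqrt(3294128 + (-1439 + (-22)**2 + 2060*(-22))) = sqrt(3294128 + (-1439 + 484 - 45320)) = sqrt(3294128 - 46275) = sqrt(3247853)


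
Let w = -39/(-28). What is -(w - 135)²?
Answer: -13995081/784 ≈ -17851.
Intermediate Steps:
w = 39/28 (w = -39*(-1/28) = 39/28 ≈ 1.3929)
-(w - 135)² = -(39/28 - 135)² = -(-3741/28)² = -1*13995081/784 = -13995081/784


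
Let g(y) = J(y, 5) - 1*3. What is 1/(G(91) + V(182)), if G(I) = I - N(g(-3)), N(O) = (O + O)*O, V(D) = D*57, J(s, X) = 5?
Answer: 1/10457 ≈ 9.5630e-5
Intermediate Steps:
V(D) = 57*D
g(y) = 2 (g(y) = 5 - 1*3 = 5 - 3 = 2)
N(O) = 2*O² (N(O) = (2*O)*O = 2*O²)
G(I) = -8 + I (G(I) = I - 2*2² = I - 2*4 = I - 1*8 = I - 8 = -8 + I)
1/(G(91) + V(182)) = 1/((-8 + 91) + 57*182) = 1/(83 + 10374) = 1/10457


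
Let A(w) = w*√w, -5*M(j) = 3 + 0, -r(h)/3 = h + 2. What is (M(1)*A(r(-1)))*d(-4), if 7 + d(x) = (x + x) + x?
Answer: -171*I*√3/5 ≈ -59.236*I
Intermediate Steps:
r(h) = -6 - 3*h (r(h) = -3*(h + 2) = -3*(2 + h) = -6 - 3*h)
d(x) = -7 + 3*x (d(x) = -7 + ((x + x) + x) = -7 + (2*x + x) = -7 + 3*x)
M(j) = -⅗ (M(j) = -(3 + 0)/5 = -⅕*3 = -⅗)
A(w) = w^(3/2)
(M(1)*A(r(-1)))*d(-4) = (-3*(-6 - 3*(-1))^(3/2)/5)*(-7 + 3*(-4)) = (-3*(-6 + 3)^(3/2)/5)*(-7 - 12) = -(-9)*I*√3/5*(-19) = (9*I*√3/5)*(-19) = -171*I*√3/5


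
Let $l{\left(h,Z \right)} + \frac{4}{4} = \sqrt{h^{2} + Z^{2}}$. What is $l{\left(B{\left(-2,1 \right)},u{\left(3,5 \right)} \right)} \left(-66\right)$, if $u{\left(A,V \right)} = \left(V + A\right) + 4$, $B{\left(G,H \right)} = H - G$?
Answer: $66 - 198 \sqrt{17} \approx -750.38$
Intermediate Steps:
$u{\left(A,V \right)} = 4 + A + V$ ($u{\left(A,V \right)} = \left(A + V\right) + 4 = 4 + A + V$)
$l{\left(h,Z \right)} = -1 + \sqrt{Z^{2} + h^{2}}$ ($l{\left(h,Z \right)} = -1 + \sqrt{h^{2} + Z^{2}} = -1 + \sqrt{Z^{2} + h^{2}}$)
$l{\left(B{\left(-2,1 \right)},u{\left(3,5 \right)} \right)} \left(-66\right) = \left(-1 + \sqrt{\left(4 + 3 + 5\right)^{2} + \left(1 - -2\right)^{2}}\right) \left(-66\right) = \left(-1 + \sqrt{12^{2} + \left(1 + 2\right)^{2}}\right) \left(-66\right) = \left(-1 + \sqrt{144 + 3^{2}}\right) \left(-66\right) = \left(-1 + \sqrt{144 + 9}\right) \left(-66\right) = \left(-1 + \sqrt{153}\right) \left(-66\right) = \left(-1 + 3 \sqrt{17}\right) \left(-66\right) = 66 - 198 \sqrt{17}$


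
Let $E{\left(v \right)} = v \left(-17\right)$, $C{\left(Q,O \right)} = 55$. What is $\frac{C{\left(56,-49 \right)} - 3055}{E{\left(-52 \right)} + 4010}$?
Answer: $- \frac{1500}{2447} \approx -0.613$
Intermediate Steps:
$E{\left(v \right)} = - 17 v$
$\frac{C{\left(56,-49 \right)} - 3055}{E{\left(-52 \right)} + 4010} = \frac{55 - 3055}{\left(-17\right) \left(-52\right) + 4010} = - \frac{3000}{884 + 4010} = - \frac{3000}{4894} = \left(-3000\right) \frac{1}{4894} = - \frac{1500}{2447}$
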